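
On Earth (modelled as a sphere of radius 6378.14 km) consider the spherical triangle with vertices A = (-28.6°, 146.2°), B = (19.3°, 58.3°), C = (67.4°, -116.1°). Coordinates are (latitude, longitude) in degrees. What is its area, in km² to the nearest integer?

Side lengths (central angles): a = 1.6267, b = 2.0796, c = 1.6990 rad; semiperimeter s = 2.7026.
By l'Huilier's theorem, tan(E/4) = √[tan(s/2) tan((s−a)/2) tan((s−b)/2) tan((s−c)/2)], giving spherical excess E = 2.4090 rad.
Area = E·R² = 2.4090 × (6378.14)² ≈ 97998491 km².

97998491 km²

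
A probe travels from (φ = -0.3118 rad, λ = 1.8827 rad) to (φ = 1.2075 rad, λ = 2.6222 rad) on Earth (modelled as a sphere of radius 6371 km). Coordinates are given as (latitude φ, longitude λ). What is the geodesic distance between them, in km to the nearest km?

Let φ₁ = -0.3118 rad, φ₂ = 1.2075 rad, and Δλ = 0.7395 rad.
cos c = sin φ₁ sin φ₂ + cos φ₁ cos φ₂ cos Δλ = (-0.3068)(0.9347) + (0.9518)(0.3554)(0.7388) = -0.03687,
so c = arccos(-0.03687) = 1.60767 rad.
Distance = R·c = 6371 × 1.6077 ≈ 10242 km.

10242 km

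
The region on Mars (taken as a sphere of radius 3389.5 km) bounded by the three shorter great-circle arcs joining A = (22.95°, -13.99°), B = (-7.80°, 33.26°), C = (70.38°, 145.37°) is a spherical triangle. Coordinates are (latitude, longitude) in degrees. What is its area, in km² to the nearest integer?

11564533 km²

Side lengths (central angles): a = 1.8266, b = 1.4928, c = 0.9687 rad; semiperimeter s = 2.1441.
By l'Huilier's theorem, tan(E/4) = √[tan(s/2) tan((s−a)/2) tan((s−b)/2) tan((s−c)/2)], giving spherical excess E = 1.0066 rad.
Area = E·R² = 1.0066 × (3389.5)² ≈ 11564533 km².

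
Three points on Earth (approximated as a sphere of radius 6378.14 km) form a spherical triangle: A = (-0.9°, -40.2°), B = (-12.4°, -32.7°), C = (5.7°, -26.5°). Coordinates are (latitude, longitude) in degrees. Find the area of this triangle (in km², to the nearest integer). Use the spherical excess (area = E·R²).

Side lengths (central angles): a = 0.3337, b = 0.2651, c = 0.2390 rad; semiperimeter s = 0.4189.
By l'Huilier's theorem, tan(E/4) = √[tan(s/2) tan((s−a)/2) tan((s−b)/2) tan((s−c)/2)], giving spherical excess E = 0.0317 rad.
Area = E·R² = 0.0317 × (6378.14)² ≈ 1291351 km².

1291351 km²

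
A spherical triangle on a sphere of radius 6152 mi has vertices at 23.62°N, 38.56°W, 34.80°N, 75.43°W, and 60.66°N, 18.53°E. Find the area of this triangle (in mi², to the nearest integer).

11622023 mi²

Side lengths (central angles): a = 1.0818, b = 0.9358, c = 0.5907 rad; semiperimeter s = 1.3041.
By l'Huilier's theorem, tan(E/4) = √[tan(s/2) tan((s−a)/2) tan((s−b)/2) tan((s−c)/2)], giving spherical excess E = 0.3071 rad.
Area = E·R² = 0.3071 × (6152)² ≈ 11622023 mi².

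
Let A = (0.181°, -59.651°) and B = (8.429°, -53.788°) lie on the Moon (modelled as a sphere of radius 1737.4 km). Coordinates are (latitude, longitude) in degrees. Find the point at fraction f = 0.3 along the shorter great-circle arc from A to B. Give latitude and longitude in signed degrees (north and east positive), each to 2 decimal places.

Central angle δ = 0.1764 rad. Interpolating on the sphere with fraction f = 0.3:
P = [sin((1−f)δ)·A + sin(fδ)·B] / sin δ = 0.7019·A + 0.3014·B in Cartesian coordinates,
giving P = (0.5308, -0.8462, 0.0464), i.e. latitude 2.66°, longitude -57.90°.

2.66°, -57.90°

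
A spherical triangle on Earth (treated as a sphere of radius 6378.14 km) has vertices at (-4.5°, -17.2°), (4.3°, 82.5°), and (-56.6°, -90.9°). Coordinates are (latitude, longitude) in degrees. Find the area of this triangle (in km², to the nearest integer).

85866582 km²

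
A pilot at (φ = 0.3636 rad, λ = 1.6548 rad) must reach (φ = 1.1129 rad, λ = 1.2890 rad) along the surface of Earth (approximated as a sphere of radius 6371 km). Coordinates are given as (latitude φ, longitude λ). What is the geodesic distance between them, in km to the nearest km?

5024 km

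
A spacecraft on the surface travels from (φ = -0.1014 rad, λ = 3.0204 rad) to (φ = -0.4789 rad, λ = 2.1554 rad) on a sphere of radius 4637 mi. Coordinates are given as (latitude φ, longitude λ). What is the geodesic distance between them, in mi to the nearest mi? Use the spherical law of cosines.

4187 mi

Let φ₁ = -0.1014 rad, φ₂ = -0.4789 rad, and Δλ = -0.8650 rad.
cos c = sin φ₁ sin φ₂ + cos φ₁ cos φ₂ cos Δλ = (-0.1012)(-0.4608) + (0.9949)(0.8875)(0.6486) = 0.61936,
so c = arccos(0.61936) = 0.90287 rad.
Distance = R·c = 4637 × 0.9029 ≈ 4187 mi.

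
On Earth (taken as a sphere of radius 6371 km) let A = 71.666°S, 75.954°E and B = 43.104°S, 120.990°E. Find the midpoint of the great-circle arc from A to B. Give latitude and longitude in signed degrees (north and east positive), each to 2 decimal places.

Central angle δ = 0.6251 rad. Interpolating on the sphere with fraction f = 0.5:
P = [sin((1−f)δ)·A + sin(fδ)·B] / sin δ = 0.5255·A + 0.5255·B in Cartesian coordinates,
giving P = (-0.1574, 0.4892, -0.8578), i.e. latitude -59.07°, longitude 107.84°.

-59.07°, 107.84°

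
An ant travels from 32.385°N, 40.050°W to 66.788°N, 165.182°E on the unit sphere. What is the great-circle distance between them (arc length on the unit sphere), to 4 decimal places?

1.3784

Let φ₁ = 0.5652 rad, φ₂ = 1.1657 rad, and Δλ = -2.7012 rad.
cos c = sin φ₁ sin φ₂ + cos φ₁ cos φ₂ cos Δλ = (0.5356)(0.9191) + (0.8445)(0.3941)(-0.9046) = 0.19117,
so c = arccos(0.19117) = 1.37844 rad.
On the unit sphere the arc length equals the central angle: 1.3784.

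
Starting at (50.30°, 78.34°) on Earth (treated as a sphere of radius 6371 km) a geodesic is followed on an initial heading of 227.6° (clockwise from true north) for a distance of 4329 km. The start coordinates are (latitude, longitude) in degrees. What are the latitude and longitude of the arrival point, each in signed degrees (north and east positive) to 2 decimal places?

19.14°, 48.92°

Angular distance δ = d/R = 4329/6371 = 0.67949 rad; initial bearing θ = 3.9724 rad.
sin φ₂ = sin φ₁ cos δ + cos φ₁ sin δ cos θ = (0.7694)(0.7779) + (0.6388)(0.6284)(-0.6743) = 0.3279, so φ₂ = 19.14°.
Δλ = atan2(sin θ sin δ cos φ₁, cos δ − sin φ₁ sin φ₂) = atan2(-0.2964, 0.5256) = -29.419°.
λ₂ = 78.340° − 29.419° = 48.92°.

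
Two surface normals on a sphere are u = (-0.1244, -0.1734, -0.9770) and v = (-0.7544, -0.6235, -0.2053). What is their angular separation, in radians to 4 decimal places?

1.1565 rad

u·v = 0.4025; |u| = 1.0000, |v| = 1.0000.
cos θ = (u·v)/(|u||v|) = 0.4025, so θ = 1.1565 rad.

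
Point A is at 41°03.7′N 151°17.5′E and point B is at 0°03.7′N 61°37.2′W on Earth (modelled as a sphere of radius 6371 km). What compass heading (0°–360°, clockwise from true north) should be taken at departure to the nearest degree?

45°

Δλ = 147.088° = 2.5672 rad.
y = sin Δλ · cos φ₂ = (0.5433)(1.0000) = 0.5433
x = cos φ₁ sin φ₂ − sin φ₁ cos φ₂ cos Δλ = (0.7540)(0.0011) − (0.6569)(1.0000)(-0.8395) = 0.5523
θ = atan2(y, x) = 44.53°, so the bearing is 45°.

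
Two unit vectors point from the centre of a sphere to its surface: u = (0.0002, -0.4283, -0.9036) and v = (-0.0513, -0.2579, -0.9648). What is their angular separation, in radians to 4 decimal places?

0.1885 rad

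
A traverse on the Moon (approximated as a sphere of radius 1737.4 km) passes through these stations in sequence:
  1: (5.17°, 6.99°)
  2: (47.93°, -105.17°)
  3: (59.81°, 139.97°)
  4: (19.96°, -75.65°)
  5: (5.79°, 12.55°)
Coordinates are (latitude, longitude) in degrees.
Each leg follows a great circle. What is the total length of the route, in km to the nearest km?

Leg 1→2: central angle 1.7567 rad, distance 3052.1 km.
Leg 2→3: central angle 1.0472 rad, distance 1819.4 km.
Leg 3→4: central angle 1.6601 rad, distance 2884.2 km.
Leg 4→5: central angle 1.5069 rad, distance 2618.2 km.
Total: 3052.1 + 1819.4 + 2884.2 + 2618.2 ≈ 10374 km.

10374 km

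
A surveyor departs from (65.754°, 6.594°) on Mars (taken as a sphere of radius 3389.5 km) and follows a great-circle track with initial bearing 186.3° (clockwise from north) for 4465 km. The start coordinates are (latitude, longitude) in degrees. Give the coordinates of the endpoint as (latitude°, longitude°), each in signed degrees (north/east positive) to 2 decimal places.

-9.58°, 0.41°

Angular distance δ = d/R = 4465/3389.5 = 1.31730 rad; initial bearing θ = 3.2515 rad.
sin φ₂ = sin φ₁ cos δ + cos φ₁ sin δ cos θ = (0.9118)(0.2508) + (0.4107)(0.9680)(-0.9940) = -0.1665, so φ₂ = -9.58°.
Δλ = atan2(sin θ sin δ cos φ₁, cos δ − sin φ₁ sin φ₂) = atan2(-0.0436, 0.4026) = -6.185°.
λ₂ = 6.594° − 6.185° = 0.41°.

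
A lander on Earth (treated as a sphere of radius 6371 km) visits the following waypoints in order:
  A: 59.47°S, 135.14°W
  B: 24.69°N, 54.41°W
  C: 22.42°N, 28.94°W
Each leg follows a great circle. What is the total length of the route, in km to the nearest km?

14456 km

Leg A→B: central angle 1.8603 rad, distance 11851.8 km.
Leg B→C: central angle 0.4088 rad, distance 2604.7 km.
Total: 11851.8 + 2604.7 ≈ 14456 km.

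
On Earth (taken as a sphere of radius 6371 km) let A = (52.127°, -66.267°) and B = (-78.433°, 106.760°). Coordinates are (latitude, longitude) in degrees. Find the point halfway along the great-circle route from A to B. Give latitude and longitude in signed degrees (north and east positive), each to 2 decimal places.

-24.60°, -62.91°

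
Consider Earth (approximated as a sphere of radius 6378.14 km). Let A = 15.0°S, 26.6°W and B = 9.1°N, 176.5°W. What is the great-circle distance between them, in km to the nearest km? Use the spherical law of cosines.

Let φ₁ = -0.2618 rad, φ₂ = 0.1588 rad, and Δλ = -2.6162 rad.
cos c = sin φ₁ sin φ₂ + cos φ₁ cos φ₂ cos Δλ = (-0.2588)(0.1582) + (0.9659)(0.9874)(-0.8652) = -0.86609,
so c = arccos(-0.86609) = 2.61812 rad.
Distance = R·c = 6378.14 × 2.6181 ≈ 16699 km.

16699 km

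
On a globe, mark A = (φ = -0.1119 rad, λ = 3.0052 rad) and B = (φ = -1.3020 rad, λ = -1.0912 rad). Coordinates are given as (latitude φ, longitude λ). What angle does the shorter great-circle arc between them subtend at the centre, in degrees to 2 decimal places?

92.57°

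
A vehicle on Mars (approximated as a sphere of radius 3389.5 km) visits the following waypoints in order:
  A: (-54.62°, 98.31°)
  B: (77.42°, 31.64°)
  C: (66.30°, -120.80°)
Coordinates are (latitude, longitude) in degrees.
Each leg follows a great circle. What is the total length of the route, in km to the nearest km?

10266 km

Leg A→B: central angle 2.4126 rad, distance 8177.3 km.
Leg B→C: central angle 0.6162 rad, distance 2088.7 km.
Total: 8177.3 + 2088.7 ≈ 10266 km.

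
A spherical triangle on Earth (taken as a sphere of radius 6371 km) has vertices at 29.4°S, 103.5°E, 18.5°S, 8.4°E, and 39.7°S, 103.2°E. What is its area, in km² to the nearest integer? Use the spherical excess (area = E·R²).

6151234 km²

Side lengths (central angles): a = 1.4287, b = 0.1798, c = 1.4884 rad; semiperimeter s = 1.5484.
By l'Huilier's theorem, tan(E/4) = √[tan(s/2) tan((s−a)/2) tan((s−b)/2) tan((s−c)/2)], giving spherical excess E = 0.1515 rad.
Area = E·R² = 0.1515 × (6371)² ≈ 6151234 km².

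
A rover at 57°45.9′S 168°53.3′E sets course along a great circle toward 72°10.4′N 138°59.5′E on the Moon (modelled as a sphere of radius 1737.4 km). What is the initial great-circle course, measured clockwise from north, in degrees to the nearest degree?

Δλ = -29.897° = -0.5218 rad.
y = sin Δλ · cos φ₂ = (-0.4984)(0.3061) = -0.1526
x = cos φ₁ sin φ₂ − sin φ₁ cos φ₂ cos Δλ = (0.5334)(0.9520) − (-0.8459)(0.3061)(0.8669) = 0.7323
θ = atan2(y, x) = -11.77°; adding 360° gives 348°.

348°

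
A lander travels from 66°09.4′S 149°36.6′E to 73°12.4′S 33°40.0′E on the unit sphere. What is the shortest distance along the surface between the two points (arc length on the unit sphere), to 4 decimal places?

With latitudes φ₁ = -66.157°, φ₂ = -73.207° and longitude difference Δλ = -115.943°:
cos c = sin φ₁ sin φ₂ + cos φ₁ cos φ₂ cos Δλ = (-0.9147)(-0.9574) + (0.4042)(0.2889)(-0.4375) = 0.82455,
so c = arccos(0.82455) = 0.60139 rad.
On the unit sphere the arc length equals the central angle: 0.6014.

0.6014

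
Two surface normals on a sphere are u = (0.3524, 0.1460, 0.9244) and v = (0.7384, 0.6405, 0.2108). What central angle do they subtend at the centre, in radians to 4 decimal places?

u·v = 0.5486; |u| = 1.0000, |v| = 1.0000.
cos θ = (u·v)/(|u||v|) = 0.5486, so θ = 0.9901 rad.

0.9901 rad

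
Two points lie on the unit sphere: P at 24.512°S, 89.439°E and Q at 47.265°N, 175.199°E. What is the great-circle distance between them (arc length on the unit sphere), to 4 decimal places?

With latitudes φ₁ = -24.512°, φ₂ = 47.265° and longitude difference Δλ = 85.760°:
Haversine: a = sin²(Δφ/2) + cos φ₁ cos φ₂ sin²(Δλ/2) = 0.3436 + (0.9099)(0.6786)(0.4630) = 0.62954.
Central angle c = 2·arcsin(√a) = 1.83287 rad.
On the unit sphere the arc length equals the central angle: 1.8329.

1.8329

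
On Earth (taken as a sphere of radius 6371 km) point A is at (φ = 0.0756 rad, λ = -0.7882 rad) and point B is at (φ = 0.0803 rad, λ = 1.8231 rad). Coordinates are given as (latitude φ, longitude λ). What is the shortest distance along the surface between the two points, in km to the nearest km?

In radians: φ₁ = 0.0756, φ₂ = 0.0803, Δλ = 149.616° = 2.6113 rad.
cos c = sin φ₁ sin φ₂ + cos φ₁ cos φ₂ cos Δλ = (0.0755)(0.0802) + (0.9971)(0.9968)(-0.8627) = -0.85136,
so c = arccos(-0.85136) = 2.58938 rad.
Distance = R·c = 6371 × 2.5894 ≈ 16497 km.

16497 km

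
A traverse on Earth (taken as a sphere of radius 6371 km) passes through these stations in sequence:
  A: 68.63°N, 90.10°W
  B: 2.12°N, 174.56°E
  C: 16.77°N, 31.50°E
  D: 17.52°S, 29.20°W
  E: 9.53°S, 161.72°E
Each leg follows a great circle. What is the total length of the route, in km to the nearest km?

Leg A→B: central angle 1.5702 rad, distance 10004.0 km.
Leg B→C: central angle 2.4250 rad, distance 15449.9 km.
Leg C→D: central angle 1.2026 rad, distance 7661.5 km.
Leg D→E: central angle 2.6333 rad, distance 16776.8 km.
Total: 10004.0 + 15449.9 + 7661.5 + 16776.8 ≈ 49892 km.

49892 km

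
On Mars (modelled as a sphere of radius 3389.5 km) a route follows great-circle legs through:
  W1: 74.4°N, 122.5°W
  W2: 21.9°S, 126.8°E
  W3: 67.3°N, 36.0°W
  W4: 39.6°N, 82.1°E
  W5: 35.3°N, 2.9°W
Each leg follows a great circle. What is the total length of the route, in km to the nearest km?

22377 km

Leg W1→W2: central angle 2.0347 rad, distance 6896.6 km.
Leg W2→W3: central angle 2.3270 rad, distance 7887.3 km.
Leg W3→W4: central angle 1.1063 rad, distance 3749.7 km.
Leg W4→W5: central angle 1.1339 rad, distance 3843.3 km.
Total: 6896.6 + 7887.3 + 3749.7 + 3843.3 ≈ 22377 km.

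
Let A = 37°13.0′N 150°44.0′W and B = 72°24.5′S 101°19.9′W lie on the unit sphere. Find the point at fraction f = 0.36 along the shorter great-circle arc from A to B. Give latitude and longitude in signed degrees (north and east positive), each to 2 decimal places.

-3.14°, -141.10°

The central angle between A and B is δ = 2.0042 rad.
With f = 0.36, the slerp weights are sin((1−f)δ)/sin δ = 1.0564 and sin(fδ)/sin δ = 0.7278.
Weighted sum of the unit vectors: (1.0564)·(-0.6947,-0.3893,0.6048) + (0.7278)·(-0.0594,-0.2963,-0.9532) = (-0.7771, -0.6270, -0.0548).
Converting back: φ = atan2(z, √(x²+y²)) = -3.14°, λ = atan2(y, x) = -141.10°.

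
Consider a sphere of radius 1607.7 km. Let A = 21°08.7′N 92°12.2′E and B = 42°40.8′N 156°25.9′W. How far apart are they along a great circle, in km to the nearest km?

Let φ₁ = 0.3690 rad, φ₂ = 0.7449 rad, and Δλ = 1.9437 rad.
Haversine: a = sin²(Δφ/2) + cos φ₁ cos φ₂ sin²(Δλ/2) = 0.0349 + (0.9327)(0.7352)(0.6822) = 0.50262.
Central angle c = 2·arcsin(√a) = 1.57605 rad.
Distance = R·c = 1607.7 × 1.5760 ≈ 2534 km.

2534 km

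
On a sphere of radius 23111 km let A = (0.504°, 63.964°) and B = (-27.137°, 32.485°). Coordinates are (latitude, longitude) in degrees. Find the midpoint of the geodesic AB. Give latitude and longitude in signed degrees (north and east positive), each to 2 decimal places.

-13.81°, 49.16°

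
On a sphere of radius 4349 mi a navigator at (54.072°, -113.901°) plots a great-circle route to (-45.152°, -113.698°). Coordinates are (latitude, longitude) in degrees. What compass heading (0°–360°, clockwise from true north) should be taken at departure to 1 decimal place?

179.9°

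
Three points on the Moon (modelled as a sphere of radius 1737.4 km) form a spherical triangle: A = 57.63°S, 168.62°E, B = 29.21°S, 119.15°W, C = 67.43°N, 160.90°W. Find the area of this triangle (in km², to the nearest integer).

4306941 km²

Side lengths (central angles): a = 1.7729, b = 2.2178, c = 0.9827 rad; semiperimeter s = 2.4867.
By l'Huilier's theorem, tan(E/4) = √[tan(s/2) tan((s−a)/2) tan((s−b)/2) tan((s−c)/2)], giving spherical excess E = 1.4268 rad.
Area = E·R² = 1.4268 × (1737.4)² ≈ 4306941 km².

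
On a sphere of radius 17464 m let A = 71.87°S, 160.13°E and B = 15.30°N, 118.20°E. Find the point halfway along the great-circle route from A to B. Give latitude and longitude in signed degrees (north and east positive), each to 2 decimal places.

The central angle between A and B is δ = 1.5983 rad.
With f = 0.5, the slerp weights are sin((1−f)δ)/sin δ = 0.7170 and sin(fδ)/sin δ = 0.7170.
Weighted sum of the unit vectors: (0.7170)·(-0.2926,0.1058,-0.9504) + (0.7170)·(-0.4558,0.8501,0.2639) = (-0.5367, 0.6854, -0.4922).
Converting back: φ = atan2(z, √(x²+y²)) = -29.49°, λ = atan2(y, x) = 128.06°.

-29.49°, 128.06°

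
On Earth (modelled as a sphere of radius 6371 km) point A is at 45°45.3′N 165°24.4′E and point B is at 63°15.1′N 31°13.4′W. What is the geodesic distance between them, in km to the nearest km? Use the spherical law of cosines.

7805 km

With latitudes φ₁ = 45.755°, φ₂ = 63.252° and longitude difference Δλ = 163.370°:
cos c = sin φ₁ sin φ₂ + cos φ₁ cos φ₂ cos Δλ = (0.7164)(0.8930) + (0.6977)(0.4501)(-0.9582) = 0.33881,
so c = arccos(0.33881) = 1.22514 rad.
Distance = R·c = 6371 × 1.2251 ≈ 7805 km.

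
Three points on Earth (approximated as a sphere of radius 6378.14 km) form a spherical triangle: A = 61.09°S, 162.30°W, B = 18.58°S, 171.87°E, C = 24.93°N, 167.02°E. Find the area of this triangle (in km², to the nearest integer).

3083257 km²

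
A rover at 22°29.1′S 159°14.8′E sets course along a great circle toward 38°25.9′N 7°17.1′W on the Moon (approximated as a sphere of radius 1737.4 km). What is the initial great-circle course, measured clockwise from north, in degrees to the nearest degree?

327°

Δλ = -166.532° = -2.9065 rad.
y = sin Δλ · cos φ₂ = (-0.2329)(0.7834) = -0.1824
x = cos φ₁ sin φ₂ − sin φ₁ cos φ₂ cos Δλ = (0.9240)(0.6216) − (-0.3824)(0.7834)(-0.9725) = 0.2830
θ = atan2(y, x) = -32.81°; adding 360° gives 327°.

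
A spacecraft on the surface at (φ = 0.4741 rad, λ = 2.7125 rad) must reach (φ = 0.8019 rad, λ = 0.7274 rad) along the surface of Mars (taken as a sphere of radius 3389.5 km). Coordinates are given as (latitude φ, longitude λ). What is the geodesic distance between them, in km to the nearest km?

5056 km

In radians: φ₁ = 0.4741, φ₂ = 0.8019, Δλ = -113.738° = -1.9851 rad.
Haversine: a = sin²(Δφ/2) + cos φ₁ cos φ₂ sin²(Δλ/2) = 0.0266 + (0.8897)(0.6953)(0.7013) = 0.46047.
Central angle c = 2·arcsin(√a) = 1.49165 rad.
Distance = R·c = 3389.5 × 1.4916 ≈ 5056 km.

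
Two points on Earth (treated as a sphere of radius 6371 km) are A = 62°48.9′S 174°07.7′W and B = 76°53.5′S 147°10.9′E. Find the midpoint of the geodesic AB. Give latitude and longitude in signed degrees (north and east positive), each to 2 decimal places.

-70.78°, 173.26°

The central angle between A and B is δ = 0.3263 rad.
With f = 0.5, the slerp weights are sin((1−f)δ)/sin δ = 0.5067 and sin(fδ)/sin δ = 0.5067.
Weighted sum of the unit vectors: (0.5067)·(-0.4545,-0.0467,-0.8895) + (0.5067)·(-0.1906,0.1229,-0.9739) = (-0.3269, 0.0386, -0.9443).
Converting back: φ = atan2(z, √(x²+y²)) = -70.78°, λ = atan2(y, x) = 173.26°.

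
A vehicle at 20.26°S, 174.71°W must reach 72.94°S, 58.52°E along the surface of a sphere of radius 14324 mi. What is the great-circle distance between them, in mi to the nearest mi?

20107 mi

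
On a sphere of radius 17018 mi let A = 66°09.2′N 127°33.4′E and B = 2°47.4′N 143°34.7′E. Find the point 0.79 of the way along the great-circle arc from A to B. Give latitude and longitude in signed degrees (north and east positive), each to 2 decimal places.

Central angle δ = 1.1234 rad. Interpolating on the sphere with fraction f = 0.79:
P = [sin((1−f)δ)·A + sin(fδ)·B] / sin δ = 0.2592·A + 0.8601·B in Cartesian coordinates,
giving P = (-0.7552, 0.5932, 0.2790), i.e. latitude 16.20°, longitude 141.85°.

16.20°, 141.85°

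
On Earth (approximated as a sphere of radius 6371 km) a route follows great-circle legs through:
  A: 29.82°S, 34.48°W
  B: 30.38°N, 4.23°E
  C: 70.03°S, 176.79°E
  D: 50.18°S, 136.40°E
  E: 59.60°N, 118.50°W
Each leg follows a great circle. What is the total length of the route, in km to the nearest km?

Leg A→B: central angle 1.2318 rad, distance 7847.7 km.
Leg B→C: central angle 2.4457 rad, distance 15581.5 km.
Leg C→D: central angle 0.4768 rad, distance 3037.9 km.
Leg D→E: central angle 2.4142 rad, distance 15380.6 km.
Total: 7847.7 + 15581.5 + 3037.9 + 15380.6 ≈ 41848 km.

41848 km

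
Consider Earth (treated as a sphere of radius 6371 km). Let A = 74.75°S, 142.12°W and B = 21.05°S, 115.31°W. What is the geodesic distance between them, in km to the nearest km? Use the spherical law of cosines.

In radians: φ₁ = -1.3046, φ₂ = -0.3674, Δλ = 26.810° = 0.4679 rad.
cos c = sin φ₁ sin φ₂ + cos φ₁ cos φ₂ cos Δλ = (-0.9648)(-0.3592) + (0.2630)(0.9333)(0.8925) = 0.56563,
so c = arccos(0.56563) = 0.96960 rad.
Distance = R·c = 6371 × 0.9696 ≈ 6177 km.

6177 km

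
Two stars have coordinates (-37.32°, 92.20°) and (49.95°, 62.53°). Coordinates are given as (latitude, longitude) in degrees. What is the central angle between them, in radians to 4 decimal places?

With latitudes φ₁ = -37.320°, φ₂ = 49.950° and longitude difference Δλ = -29.670°:
Haversine: a = sin²(Δφ/2) + cos φ₁ cos φ₂ sin²(Δλ/2) = 0.4762 + (0.7953)(0.6435)(0.0656) = 0.50973.
Central angle c = 2·arcsin(√a) = 1.59026 rad.
So the angular separation is 1.5903 rad.

1.5903 rad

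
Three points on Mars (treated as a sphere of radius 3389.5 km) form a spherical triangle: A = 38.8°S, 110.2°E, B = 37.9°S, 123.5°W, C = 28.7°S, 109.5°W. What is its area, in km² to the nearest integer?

973280 km²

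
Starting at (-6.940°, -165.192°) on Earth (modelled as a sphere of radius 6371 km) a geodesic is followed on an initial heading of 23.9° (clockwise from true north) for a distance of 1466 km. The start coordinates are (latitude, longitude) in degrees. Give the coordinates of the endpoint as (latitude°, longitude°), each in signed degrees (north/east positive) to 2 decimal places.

5.13°, -159.87°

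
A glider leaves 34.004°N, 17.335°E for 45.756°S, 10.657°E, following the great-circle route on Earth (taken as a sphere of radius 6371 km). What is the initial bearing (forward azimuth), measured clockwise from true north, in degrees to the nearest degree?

185°

Δλ = -6.678° = -0.1166 rad.
y = sin Δλ · cos φ₂ = (-0.1163)(0.6977) = -0.0811
x = cos φ₁ sin φ₂ − sin φ₁ cos φ₂ cos Δλ = (0.8290)(-0.7164) − (0.5593)(0.6977)(0.9932) = -0.9814
θ = atan2(y, x) = -175.27°; adding 360° gives 185°.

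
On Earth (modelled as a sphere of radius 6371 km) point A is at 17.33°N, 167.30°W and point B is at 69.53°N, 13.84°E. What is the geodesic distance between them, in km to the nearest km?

10356 km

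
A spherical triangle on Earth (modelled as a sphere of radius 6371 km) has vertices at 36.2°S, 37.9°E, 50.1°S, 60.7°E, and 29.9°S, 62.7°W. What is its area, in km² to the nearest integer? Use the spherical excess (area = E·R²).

Side lengths (central angles): a = 1.4944, b = 1.4043, c = 0.3756 rad; semiperimeter s = 1.6372.
By l'Huilier's theorem, tan(E/4) = √[tan(s/2) tan((s−a)/2) tan((s−b)/2) tan((s−c)/2)], giving spherical excess E = 0.3225 rad.
Area = E·R² = 0.3225 × (6371)² ≈ 13089095 km².

13089095 km²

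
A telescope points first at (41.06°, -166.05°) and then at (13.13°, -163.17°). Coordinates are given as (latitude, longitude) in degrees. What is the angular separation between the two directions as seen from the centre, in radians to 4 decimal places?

0.4894 rad

Let φ₁ = 0.7166 rad, φ₂ = 0.2292 rad, and Δλ = 0.0503 rad.
Haversine: a = sin²(Δφ/2) + cos φ₁ cos φ₂ sin²(Δλ/2) = 0.0582 + (0.7540)(0.9739)(0.0006) = 0.05870.
Central angle c = 2·arcsin(√a) = 0.48945 rad.
So the angular separation is 0.4894 rad.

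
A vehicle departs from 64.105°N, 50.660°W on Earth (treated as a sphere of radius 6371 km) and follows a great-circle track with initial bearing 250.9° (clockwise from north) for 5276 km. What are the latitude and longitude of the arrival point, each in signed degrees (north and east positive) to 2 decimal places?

Angular distance δ = d/R = 5276/6371 = 0.82813 rad; initial bearing θ = 4.3790 rad.
sin φ₂ = sin φ₁ cos δ + cos φ₁ sin δ cos θ = (0.8996)(0.6763) + (0.4367)(0.7367)(-0.3272) = 0.5031, so φ₂ = 30.20°.
Δλ = atan2(sin θ sin δ cos φ₁, cos δ − sin φ₁ sin φ₂) = atan2(-0.3040, 0.2237) = -53.655°.
λ₂ = -50.660° − 53.655° = -104.32°.

30.20°, -104.32°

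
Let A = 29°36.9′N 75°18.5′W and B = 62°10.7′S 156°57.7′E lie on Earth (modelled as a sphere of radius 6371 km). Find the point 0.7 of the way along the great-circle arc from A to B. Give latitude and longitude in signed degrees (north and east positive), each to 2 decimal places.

-50.94°, -128.73°

The central angle between A and B is δ = 2.3259 rad.
With f = 0.7, the slerp weights are sin((1−f)δ)/sin δ = 0.8823 and sin(fδ)/sin δ = 1.3710.
Weighted sum of the unit vectors: (0.8823)·(0.2205,-0.8409,0.4942) + (1.3710)·(-0.4295,0.1826,-0.8844) = (-0.3943, -0.4916, -0.7765).
Converting back: φ = atan2(z, √(x²+y²)) = -50.94°, λ = atan2(y, x) = -128.73°.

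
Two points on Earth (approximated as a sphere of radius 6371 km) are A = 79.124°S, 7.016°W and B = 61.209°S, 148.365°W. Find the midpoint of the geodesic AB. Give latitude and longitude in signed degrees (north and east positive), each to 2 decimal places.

-79.20°, -128.94°

Central angle δ = 0.6605 rad. Interpolating on the sphere with fraction f = 0.5:
P = [sin((1−f)δ)·A + sin(fδ)·B] / sin δ = 0.5286·A + 0.5286·B in Cartesian coordinates,
giving P = (-0.1178, -0.1457, -0.9823), i.e. latitude -79.20°, longitude -128.94°.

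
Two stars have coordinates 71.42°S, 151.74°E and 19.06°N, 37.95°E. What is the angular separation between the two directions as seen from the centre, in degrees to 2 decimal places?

In radians: φ₁ = -1.2465, φ₂ = 0.3327, Δλ = -113.790° = -1.9860 rad.
cos c = sin φ₁ sin φ₂ + cos φ₁ cos φ₂ cos Δλ = (-0.9479)(0.3266) + (0.3186)(0.9452)(-0.4034) = -0.43102,
so c = arccos(-0.43102) = 2.01642 rad.
So the angular separation is 115.53°.

115.53°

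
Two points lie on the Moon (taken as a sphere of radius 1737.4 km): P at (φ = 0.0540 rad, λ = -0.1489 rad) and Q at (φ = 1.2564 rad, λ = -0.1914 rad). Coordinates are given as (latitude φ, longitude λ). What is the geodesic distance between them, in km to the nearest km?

2090 km

Let φ₁ = 0.0540 rad, φ₂ = 1.2564 rad, and Δλ = -0.0425 rad.
cos c = sin φ₁ sin φ₂ + cos φ₁ cos φ₂ cos Δλ = (0.0540)(0.9510) + (0.9985)(0.3092)(0.9991) = 0.35984,
so c = arccos(0.35984) = 1.20270 rad.
Distance = R·c = 1737.4 × 1.2027 ≈ 2090 km.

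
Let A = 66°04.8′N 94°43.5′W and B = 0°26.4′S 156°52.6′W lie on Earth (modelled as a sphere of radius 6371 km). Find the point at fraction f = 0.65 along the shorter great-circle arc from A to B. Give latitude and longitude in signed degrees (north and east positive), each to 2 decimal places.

Central angle δ = 1.3874 rad. Interpolating on the sphere with fraction f = 0.65:
P = [sin((1−f)δ)·A + sin(fδ)·B] / sin δ = 0.4747·A + 0.7978·B in Cartesian coordinates,
giving P = (-0.7496, -0.5051, 0.4278), i.e. latitude 25.33°, longitude -146.02°.

25.33°, -146.02°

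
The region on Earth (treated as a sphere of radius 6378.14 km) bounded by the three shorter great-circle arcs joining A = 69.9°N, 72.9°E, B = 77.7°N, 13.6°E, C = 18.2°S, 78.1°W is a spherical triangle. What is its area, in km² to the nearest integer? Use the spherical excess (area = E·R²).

Side lengths (central angles): a = 1.8872, b = 2.1881, c = 0.3014 rad; semiperimeter s = 2.1884.
By l'Huilier's theorem, tan(E/4) = √[tan(s/2) tan((s−a)/2) tan((s−b)/2) tan((s−c)/2)], giving spherical excess E = 0.0294 rad.
Area = E·R² = 0.0294 × (6378.14)² ≈ 1196451 km².

1196451 km²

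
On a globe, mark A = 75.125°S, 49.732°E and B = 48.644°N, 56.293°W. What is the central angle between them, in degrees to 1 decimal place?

140.6°

With latitudes φ₁ = -75.125°, φ₂ = 48.644° and longitude difference Δλ = -106.025°:
Haversine: a = sin²(Δφ/2) + cos φ₁ cos φ₂ sin²(Δλ/2) = 0.7779 + (0.2567)(0.6607)(0.6380) = 0.88614.
Central angle c = 2·arcsin(√a) = 2.45323 rad.
So the angular separation is 140.6°.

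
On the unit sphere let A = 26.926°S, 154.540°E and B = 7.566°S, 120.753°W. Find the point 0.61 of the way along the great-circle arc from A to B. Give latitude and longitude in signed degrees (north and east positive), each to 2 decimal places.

-20.11°, -151.09°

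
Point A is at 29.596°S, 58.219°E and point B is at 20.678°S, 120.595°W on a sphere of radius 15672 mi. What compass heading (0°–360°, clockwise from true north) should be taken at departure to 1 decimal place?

With φ₁ = -0.5165, φ₂ = -0.3609, Δλ = -3.1209 rad, the forward-azimuth formula gives
θ = atan2( sin Δλ cos φ₂ , cos φ₁ sin φ₂ − sin φ₁ cos φ₂ cos Δλ ) = atan2(-0.0194, -0.7690) = -178.56°.
Adding 360° brings this into [0°, 360°): 181.4°.

181.4°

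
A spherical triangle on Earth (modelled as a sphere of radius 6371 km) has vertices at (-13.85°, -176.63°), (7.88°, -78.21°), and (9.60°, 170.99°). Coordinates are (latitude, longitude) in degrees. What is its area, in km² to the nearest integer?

22917636 km²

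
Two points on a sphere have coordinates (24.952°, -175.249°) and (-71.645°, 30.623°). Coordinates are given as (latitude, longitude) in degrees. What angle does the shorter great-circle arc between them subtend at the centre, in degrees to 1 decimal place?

131.1°

Let φ₁ = 0.4355 rad, φ₂ = -1.2504 rad, and Δλ = -2.6900 rad.
cos c = sin φ₁ sin φ₂ + cos φ₁ cos φ₂ cos Δλ = (0.4219)(-0.9491) + (0.9067)(0.3149)(-0.8998) = -0.65729,
so c = arccos(-0.65729) = 2.28801 rad.
So the angular separation is 131.1°.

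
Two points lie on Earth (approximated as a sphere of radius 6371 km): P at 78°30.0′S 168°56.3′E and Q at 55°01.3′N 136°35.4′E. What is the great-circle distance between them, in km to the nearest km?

In radians: φ₁ = -1.3701, φ₂ = 0.9603, Δλ = -32.348° = -0.5646 rad.
Haversine: a = sin²(Δφ/2) + cos φ₁ cos φ₂ sin²(Δλ/2) = 0.8443 + (0.1994)(0.5733)(0.0776) = 0.85318.
Central angle c = 2·arcsin(√a) = 2.35515 rad.
Distance = R·c = 6371 × 2.3551 ≈ 15005 km.

15005 km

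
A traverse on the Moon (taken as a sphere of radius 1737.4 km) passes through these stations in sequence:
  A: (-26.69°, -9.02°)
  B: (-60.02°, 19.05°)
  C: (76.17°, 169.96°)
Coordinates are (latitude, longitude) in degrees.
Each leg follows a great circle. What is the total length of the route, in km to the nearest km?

6048 km

Leg A→B: central angle 0.6713 rad, distance 1166.3 km.
Leg B→C: central angle 2.8098 rad, distance 4881.8 km.
Total: 1166.3 + 4881.8 ≈ 6048 km.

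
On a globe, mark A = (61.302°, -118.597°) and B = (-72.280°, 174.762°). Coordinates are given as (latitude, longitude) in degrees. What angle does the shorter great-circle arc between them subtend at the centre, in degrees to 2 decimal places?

In radians: φ₁ = 1.0699, φ₂ = -1.2615, Δλ = -66.641° = -1.1631 rad.
cos c = sin φ₁ sin φ₂ + cos φ₁ cos φ₂ cos Δλ = (0.8772)(-0.9526) + (0.4802)(0.3044)(0.3965) = -0.77760,
so c = arccos(-0.77760) = 2.46163 rad.
So the angular separation is 141.04°.

141.04°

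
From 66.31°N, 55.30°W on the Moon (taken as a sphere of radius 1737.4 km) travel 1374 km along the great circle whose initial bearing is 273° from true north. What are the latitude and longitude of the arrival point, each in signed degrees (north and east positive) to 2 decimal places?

41.22°, -126.01°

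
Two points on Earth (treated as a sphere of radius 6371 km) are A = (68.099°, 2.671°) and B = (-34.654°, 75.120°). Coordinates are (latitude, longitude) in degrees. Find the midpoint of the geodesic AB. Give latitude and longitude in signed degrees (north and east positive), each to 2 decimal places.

The central angle between A and B is δ = 2.0209 rad.
With f = 0.5, the slerp weights are sin((1−f)δ)/sin δ = 0.9408 and sin(fδ)/sin δ = 0.9408.
Weighted sum of the unit vectors: (0.9408)·(0.3726,0.0174,0.9278) + (0.9408)·(0.2112,0.7950,-0.5686) = (0.5493, 0.7643, 0.3379).
Converting back: φ = atan2(z, √(x²+y²)) = 19.75°, λ = atan2(y, x) = 54.30°.

19.75°, 54.30°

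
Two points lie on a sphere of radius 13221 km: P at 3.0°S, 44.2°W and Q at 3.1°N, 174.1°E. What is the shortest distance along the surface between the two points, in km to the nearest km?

Let φ₁ = -0.0524 rad, φ₂ = 0.0541 rad, and Δλ = -2.4731 rad.
cos c = sin φ₁ sin φ₂ + cos φ₁ cos φ₂ cos Δλ = (-0.0523)(0.0541) + (0.9986)(0.9985)(-0.7848) = -0.78538,
so c = arccos(-0.78538) = 2.47411 rad.
Distance = R·c = 13221 × 2.4741 ≈ 32710 km.

32710 km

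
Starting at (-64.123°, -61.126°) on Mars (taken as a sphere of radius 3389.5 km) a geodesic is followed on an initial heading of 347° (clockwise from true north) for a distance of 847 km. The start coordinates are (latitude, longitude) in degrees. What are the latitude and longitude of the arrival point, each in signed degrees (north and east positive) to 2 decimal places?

Angular distance δ = d/R = 847/3389.5 = 0.24989 rad; initial bearing θ = 6.0563 rad.
sin φ₂ = sin φ₁ cos δ + cos φ₁ sin δ cos θ = (-0.8997)(0.9689) + (0.4364)(0.2473)(0.9744) = -0.7666, so φ₂ = -50.05°.
Δλ = atan2(sin θ sin δ cos φ₁, cos δ − sin φ₁ sin φ₂) = atan2(-0.0243, 0.2792) = -4.970°.
λ₂ = -61.126° − 4.970° = -66.10°.

-50.05°, -66.10°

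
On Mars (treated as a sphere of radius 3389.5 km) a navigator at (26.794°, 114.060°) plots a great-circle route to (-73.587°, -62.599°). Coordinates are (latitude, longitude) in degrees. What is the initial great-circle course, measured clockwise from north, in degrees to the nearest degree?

With φ₁ = 0.4676, φ₂ = -1.2843, Δλ = -3.0833 rad, the forward-azimuth formula gives
θ = atan2( sin Δλ cos φ₂ , cos φ₁ sin φ₂ − sin φ₁ cos φ₂ cos Δλ ) = atan2(-0.0165, -0.7291) = -178.71°.
Adding 360° brings this into [0°, 360°): 181°.

181°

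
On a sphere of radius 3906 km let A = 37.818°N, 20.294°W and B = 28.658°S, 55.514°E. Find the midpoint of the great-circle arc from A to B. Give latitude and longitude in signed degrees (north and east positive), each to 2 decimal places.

The central angle between A and B is δ = 1.6952 rad.
With f = 0.5, the slerp weights are sin((1−f)δ)/sin δ = 0.7555 and sin(fδ)/sin δ = 0.7555.
Weighted sum of the unit vectors: (0.7555)·(0.7409,-0.2740,0.6132) + (0.7555)·(0.4968,0.7233,-0.4796) = (0.9352, 0.3395, 0.1009).
Converting back: φ = atan2(z, √(x²+y²)) = 5.79°, λ = atan2(y, x) = 19.95°.

5.79°, 19.95°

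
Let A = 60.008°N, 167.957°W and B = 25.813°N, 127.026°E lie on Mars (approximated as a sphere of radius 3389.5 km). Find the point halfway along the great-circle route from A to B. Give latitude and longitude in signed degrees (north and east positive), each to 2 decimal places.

The central angle between A and B is δ = 0.9677 rad.
With f = 0.5, the slerp weights are sin((1−f)δ)/sin δ = 0.5648 and sin(fδ)/sin δ = 0.5648.
Weighted sum of the unit vectors: (0.5648)·(-0.4889,-0.1043,0.8661) + (0.5648)·(-0.5421,0.7187,0.4354) = (-0.5823, 0.3470, 0.7352).
Converting back: φ = atan2(z, √(x²+y²)) = 47.32°, λ = atan2(y, x) = 149.21°.

47.32°, 149.21°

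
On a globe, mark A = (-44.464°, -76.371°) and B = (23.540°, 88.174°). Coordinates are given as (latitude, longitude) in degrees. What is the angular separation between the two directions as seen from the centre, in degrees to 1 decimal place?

Let φ₁ = -0.7760 rad, φ₂ = 0.4109 rad, and Δλ = 2.8719 rad.
cos c = sin φ₁ sin φ₂ + cos φ₁ cos φ₂ cos Δλ = (-0.7005)(0.3994) + (0.7137)(0.9168)(-0.9638) = -0.91040,
so c = arccos(-0.91040) = 2.71504 rad.
So the angular separation is 155.6°.

155.6°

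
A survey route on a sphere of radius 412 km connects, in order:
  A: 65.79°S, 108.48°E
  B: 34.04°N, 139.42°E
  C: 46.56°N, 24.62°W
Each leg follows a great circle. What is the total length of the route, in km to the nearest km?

Leg A→B: central angle 1.7917 rad, distance 738.2 km.
Leg B→C: central angle 1.7126 rad, distance 705.6 km.
Total: 738.2 + 705.6 ≈ 1444 km.

1444 km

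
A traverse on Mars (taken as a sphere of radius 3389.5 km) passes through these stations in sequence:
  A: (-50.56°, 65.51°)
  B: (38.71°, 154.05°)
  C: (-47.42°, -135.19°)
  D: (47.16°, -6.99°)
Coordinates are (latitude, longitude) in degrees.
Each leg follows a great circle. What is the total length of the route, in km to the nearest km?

21902 km

Leg A→B: central angle 2.0605 rad, distance 6984.0 km.
Leg B→C: central angle 1.8614 rad, distance 6309.1 km.
Leg C→D: central angle 2.5400 rad, distance 8609.3 km.
Total: 6984.0 + 6309.1 + 8609.3 ≈ 21902 km.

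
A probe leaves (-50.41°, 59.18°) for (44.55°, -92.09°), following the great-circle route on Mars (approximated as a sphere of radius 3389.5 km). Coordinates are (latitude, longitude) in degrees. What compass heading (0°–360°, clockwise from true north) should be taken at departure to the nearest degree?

With φ₁ = -0.8798, φ₂ = 0.7775, Δλ = -2.6402 rad, the forward-azimuth formula gives
θ = atan2( sin Δλ cos φ₂ , cos φ₁ sin φ₂ − sin φ₁ cos φ₂ cos Δλ ) = atan2(-0.3426, -0.0345) = -95.75°.
Adding 360° brings this into [0°, 360°): 264°.

264°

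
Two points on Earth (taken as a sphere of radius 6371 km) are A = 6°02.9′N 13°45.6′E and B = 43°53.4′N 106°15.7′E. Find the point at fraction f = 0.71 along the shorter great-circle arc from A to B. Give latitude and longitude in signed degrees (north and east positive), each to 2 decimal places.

41.23°, 71.71°

The central angle between A and B is δ = 1.5290 rad.
With f = 0.71, the slerp weights are sin((1−f)δ)/sin δ = 0.4294 and sin(fδ)/sin δ = 0.8854.
Weighted sum of the unit vectors: (0.4294)·(0.9659,0.2365,0.1054) + (0.8854)·(-0.2018,0.6918,0.6933) = (0.2361, 0.7141, 0.6590).
Converting back: φ = atan2(z, √(x²+y²)) = 41.23°, λ = atan2(y, x) = 71.71°.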